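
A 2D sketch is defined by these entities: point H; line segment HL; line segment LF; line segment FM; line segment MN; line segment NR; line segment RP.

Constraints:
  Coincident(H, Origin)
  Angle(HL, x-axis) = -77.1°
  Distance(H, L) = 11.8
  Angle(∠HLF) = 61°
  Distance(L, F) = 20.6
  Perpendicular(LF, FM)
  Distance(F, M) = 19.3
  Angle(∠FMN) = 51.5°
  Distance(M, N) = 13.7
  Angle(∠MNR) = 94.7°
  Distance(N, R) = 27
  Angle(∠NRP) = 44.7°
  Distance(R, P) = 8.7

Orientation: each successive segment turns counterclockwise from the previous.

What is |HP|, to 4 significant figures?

24.78

∠MNR = 94.7° gives NR at -14.30° from the x-axis; with |NR| = 27.0, R = (28.96, -3.557). ∠NRP = 44.7° gives RP at 121.0° from the x-axis; with |RP| = 8.7, P = (24.48, 3.901). Then |HP| = |P − H| = 24.78.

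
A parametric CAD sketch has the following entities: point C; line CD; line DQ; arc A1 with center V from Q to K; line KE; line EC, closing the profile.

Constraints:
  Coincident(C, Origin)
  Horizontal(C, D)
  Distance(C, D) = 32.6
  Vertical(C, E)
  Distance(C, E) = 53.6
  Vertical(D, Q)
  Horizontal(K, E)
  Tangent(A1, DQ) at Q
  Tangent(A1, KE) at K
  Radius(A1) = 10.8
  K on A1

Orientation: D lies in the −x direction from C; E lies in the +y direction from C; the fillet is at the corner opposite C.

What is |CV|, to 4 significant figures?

48.03

C is at the origin; CD is horizontal with |CD| = 32.6 and D on the −x side, so D = (-32.60, 0.000). C and E share the same x with |CE| = 53.6 and E on the +y side, so E = (0.000, 53.60). The virtual corner opposite C is at (-32.60, 53.60). Tangency of A1 to DQ means the radius VQ is perpendicular to DQ and since A1 is tangent to KE there, VK ⟂ KE, with radius 10.8, so the center V sits 10.8 in from both sides at V = (-21.80, 42.80). Then |CV| = |V − C| = 48.03.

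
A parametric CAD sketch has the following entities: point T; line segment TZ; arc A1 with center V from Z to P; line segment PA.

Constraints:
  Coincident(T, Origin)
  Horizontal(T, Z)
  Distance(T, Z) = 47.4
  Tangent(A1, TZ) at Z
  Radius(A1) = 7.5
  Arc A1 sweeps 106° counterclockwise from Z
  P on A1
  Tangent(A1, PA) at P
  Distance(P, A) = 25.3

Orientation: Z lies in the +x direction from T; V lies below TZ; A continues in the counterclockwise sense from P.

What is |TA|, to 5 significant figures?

58.076

T is at the origin; T and Z share the same y with |TZ| = 47.4 and Z on the +x side, so Z = (47.400, 0.0000). Since A1 is tangent to TZ there, VZ ⟂ TZ, so V = Z + (0, -7.5) = (47.400, -7.5000). On A1, Z sits at bearing 90° from V; a 106° counterclockwise sweep puts P at bearing 196°, so P = V + 7.5·(cos 196°, sin 196°) = (40.191, -9.5673). A1 meets PA tangentially, so VP is at right angles to PA, so PA runs along (−sin 196°, cos 196°); with |PA| = 25.3, A = (47.164, -33.887). Then |TA| = |A − T| = 58.076.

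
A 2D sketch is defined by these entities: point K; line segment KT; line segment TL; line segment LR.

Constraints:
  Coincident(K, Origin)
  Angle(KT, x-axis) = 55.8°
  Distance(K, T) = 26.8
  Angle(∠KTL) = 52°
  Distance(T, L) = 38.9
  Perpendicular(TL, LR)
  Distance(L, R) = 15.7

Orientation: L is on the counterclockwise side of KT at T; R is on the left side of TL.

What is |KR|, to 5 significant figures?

23.046

K is at the origin; KT runs at 55.8° with length 26.8, so T = 26.8·(cos 55.8°, sin 55.8°) = (15.064, 22.166). ∠KTL = 52.0°, so TL runs at 55.8° + (180° − 52.0°) = 183.80° from the x-axis; with |TL| = 38.9, L = T + 38.9·(cos 183.80°, sin 183.80°) = (-23.751, 19.588). TL is perpendicular to LR; with |LR| = 15.7 on the left of TL, R = L + 15.7·(0.066274, -0.99780) = (-22.710, 3.9222). Then |KR| = |R − K| = 23.046.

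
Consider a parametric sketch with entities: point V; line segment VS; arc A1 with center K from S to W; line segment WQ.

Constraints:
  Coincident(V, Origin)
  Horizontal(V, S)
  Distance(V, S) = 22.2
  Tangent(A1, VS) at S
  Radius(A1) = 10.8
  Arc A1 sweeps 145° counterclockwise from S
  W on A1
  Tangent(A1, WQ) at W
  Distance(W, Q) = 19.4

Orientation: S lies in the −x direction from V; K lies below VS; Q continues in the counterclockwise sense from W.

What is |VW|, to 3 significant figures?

34.5

V is at the origin; VS is horizontal with |VS| = 22.2 and S on the −x side, so S = (-22.2, 0.00). A1 meets VS tangentially, so KS is at right angles to VS, so K = S + (0, -10.8) = (-22.2, -10.8). On A1, S sits at bearing 90° from K; a 145° counterclockwise sweep puts W at bearing 235°, so W = K + 10.8·(cos 235°, sin 235°) = (-28.4, -19.6). Then |VW| = |W − V| = 34.5.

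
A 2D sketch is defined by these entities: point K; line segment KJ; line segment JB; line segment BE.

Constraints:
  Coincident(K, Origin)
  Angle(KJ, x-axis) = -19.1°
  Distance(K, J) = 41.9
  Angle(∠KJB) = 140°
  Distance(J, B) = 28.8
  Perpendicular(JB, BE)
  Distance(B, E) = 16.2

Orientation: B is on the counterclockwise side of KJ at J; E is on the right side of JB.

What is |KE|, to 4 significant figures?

74.63

K is at the origin; KJ runs at -19.1° with length 41.9, so J = 41.9·(cos -19.1°, sin -19.1°) = (39.59, -13.71). ∠KJB = 140.0°, so JB runs at -19.1° + (180° − 140.0°) = 20.90° from the x-axis; with |JB| = 28.8, B = J + 28.8·(cos 20.90°, sin 20.90°) = (66.50, -3.436). JB is perpendicular to BE; with |BE| = 16.2 on the right of JB, E = B + 16.2·(0.3567, -0.9342) = (72.28, -18.57). Then |KE| = |E − K| = 74.63.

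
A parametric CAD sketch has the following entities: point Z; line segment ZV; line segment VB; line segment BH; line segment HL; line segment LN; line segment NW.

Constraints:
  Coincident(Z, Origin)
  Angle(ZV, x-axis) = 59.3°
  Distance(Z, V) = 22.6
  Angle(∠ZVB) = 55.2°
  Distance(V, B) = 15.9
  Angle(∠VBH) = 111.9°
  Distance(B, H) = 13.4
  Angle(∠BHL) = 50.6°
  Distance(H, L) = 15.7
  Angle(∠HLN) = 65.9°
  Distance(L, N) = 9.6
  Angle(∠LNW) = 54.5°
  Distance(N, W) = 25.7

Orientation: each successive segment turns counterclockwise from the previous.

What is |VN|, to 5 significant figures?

12.310

∠BHL = 50.6° gives HL at 21.600° from the x-axis; with |HL| = 15.7, L = (6.1801, 11.317). ∠HLN = 65.9° gives LN at 135.70° from the x-axis; with |LN| = 9.6, N = (-0.69052, 18.022). Then |VN| = |N − V| = 12.310.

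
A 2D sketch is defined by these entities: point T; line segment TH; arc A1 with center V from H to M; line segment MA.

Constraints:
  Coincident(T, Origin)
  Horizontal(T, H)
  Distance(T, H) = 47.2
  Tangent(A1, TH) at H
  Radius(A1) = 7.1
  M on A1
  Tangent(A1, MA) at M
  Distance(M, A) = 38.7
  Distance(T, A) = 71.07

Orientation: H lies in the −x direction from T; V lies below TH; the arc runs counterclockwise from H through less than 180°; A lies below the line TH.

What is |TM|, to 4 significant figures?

54.76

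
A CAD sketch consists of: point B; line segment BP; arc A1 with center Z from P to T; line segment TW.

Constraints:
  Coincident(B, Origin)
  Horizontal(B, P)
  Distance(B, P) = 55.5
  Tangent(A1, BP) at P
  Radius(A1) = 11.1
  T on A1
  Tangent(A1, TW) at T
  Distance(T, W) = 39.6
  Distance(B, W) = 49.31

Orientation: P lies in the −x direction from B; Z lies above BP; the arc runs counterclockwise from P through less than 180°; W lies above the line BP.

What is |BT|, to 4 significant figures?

46.05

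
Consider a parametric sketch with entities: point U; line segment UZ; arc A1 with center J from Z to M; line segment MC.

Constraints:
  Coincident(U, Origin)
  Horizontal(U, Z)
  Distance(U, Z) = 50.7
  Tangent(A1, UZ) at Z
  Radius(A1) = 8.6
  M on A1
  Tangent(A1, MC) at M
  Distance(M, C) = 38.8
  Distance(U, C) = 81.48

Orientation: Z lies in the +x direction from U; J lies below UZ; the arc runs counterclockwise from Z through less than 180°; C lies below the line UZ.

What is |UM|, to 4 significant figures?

46.20

Checks: U = (0.00, 0.00) ✓; |JM| = 8.600 ✓; ∠(JM, MC) = 90.00° ✓; |MC| = 38.80 ✓; |UC| = 81.48 ✓.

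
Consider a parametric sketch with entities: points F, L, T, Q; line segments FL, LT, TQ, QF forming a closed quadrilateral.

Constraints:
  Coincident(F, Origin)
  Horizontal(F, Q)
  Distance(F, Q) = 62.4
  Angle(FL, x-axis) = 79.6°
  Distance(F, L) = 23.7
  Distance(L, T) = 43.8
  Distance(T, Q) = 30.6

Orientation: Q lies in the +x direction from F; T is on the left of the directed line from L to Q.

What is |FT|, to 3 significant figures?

55.0

F is at the origin; F and Q share the same y with |FQ| = 62.4 and Q in +x, so Q = (62.4, 0). FL runs at 79.6° with |FL| = 23.7, so L = (4.28, 23.3). T is determined by |LT| = 43.8 and |TQ| = 30.6 together: it lies at the intersection of circle(L, 43.8) and circle(Q, 30.6). With |LQ| = 62.6, the foot of the radical line on LQ is 39.2 from L and the perpendicular offset is √(43.8² − 39.2²) = 19.6. Taking the left-of-LQ solution: T = (47.9, 27.0).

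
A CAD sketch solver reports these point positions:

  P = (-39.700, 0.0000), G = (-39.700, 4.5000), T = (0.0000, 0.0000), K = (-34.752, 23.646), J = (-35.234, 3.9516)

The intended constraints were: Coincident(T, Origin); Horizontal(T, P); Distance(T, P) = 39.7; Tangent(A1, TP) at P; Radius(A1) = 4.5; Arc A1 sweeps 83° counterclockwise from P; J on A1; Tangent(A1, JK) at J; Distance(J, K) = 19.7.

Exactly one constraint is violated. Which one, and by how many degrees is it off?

Tangent(A1, JK) at J — off by 5.60°.

T = (0.00, 0.00) ✓; T.y = 0.00, P.y = 0.00 ✓; |TP| = 39.70 ✓; ∠(GP, PT) = 90.00° ✓; |GP| = 4.500 ✓; bearing(G→J) − bearing(G→P) = 83.00° ✓; |GJ| = 4.500 ✓; ∠(GJ, JK) = 84.40° ✗; |JK| = 19.70 ✓.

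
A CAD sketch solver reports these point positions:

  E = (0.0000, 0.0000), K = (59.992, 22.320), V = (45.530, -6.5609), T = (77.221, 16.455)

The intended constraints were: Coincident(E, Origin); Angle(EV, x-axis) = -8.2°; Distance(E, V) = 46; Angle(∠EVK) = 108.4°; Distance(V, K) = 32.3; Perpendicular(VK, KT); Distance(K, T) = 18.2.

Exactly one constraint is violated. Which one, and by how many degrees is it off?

Perpendicular(VK, KT) — off by 7.80°.

E = (0.00, 0.00) ✓; EV at -8.200° ✓; |EV| = 46.00 ✓; ∠EVK = 108.4° ✓; |VK| = 32.30 ✓; ∠(VK, KT) = 82.20° ✗; |KT| = 18.20 ✓.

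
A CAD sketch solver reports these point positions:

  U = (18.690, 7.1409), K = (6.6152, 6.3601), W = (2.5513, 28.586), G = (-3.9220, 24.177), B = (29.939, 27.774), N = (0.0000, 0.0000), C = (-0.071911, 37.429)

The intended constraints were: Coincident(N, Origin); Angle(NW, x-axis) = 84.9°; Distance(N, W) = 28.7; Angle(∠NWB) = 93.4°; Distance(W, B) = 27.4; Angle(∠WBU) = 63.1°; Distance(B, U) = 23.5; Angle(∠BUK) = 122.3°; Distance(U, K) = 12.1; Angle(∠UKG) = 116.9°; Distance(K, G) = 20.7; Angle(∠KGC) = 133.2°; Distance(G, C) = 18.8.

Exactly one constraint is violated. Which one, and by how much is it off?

Distance(G, C) = 18.8 — off by 5.00.

N = (0.00, 0.00) ✓; NW at 84.90° ✓; |NW| = 28.70 ✓; ∠NWB = 93.40° ✓; |WB| = 27.40 ✓; ∠WBU = 63.10° ✓; |BU| = 23.50 ✓; ∠BUK = 122.3° ✓; |UK| = 12.10 ✓; ∠UKG = 116.9° ✓; |KG| = 20.70 ✓; ∠KGC = 133.2° ✓; |GC| = 13.80 ✗.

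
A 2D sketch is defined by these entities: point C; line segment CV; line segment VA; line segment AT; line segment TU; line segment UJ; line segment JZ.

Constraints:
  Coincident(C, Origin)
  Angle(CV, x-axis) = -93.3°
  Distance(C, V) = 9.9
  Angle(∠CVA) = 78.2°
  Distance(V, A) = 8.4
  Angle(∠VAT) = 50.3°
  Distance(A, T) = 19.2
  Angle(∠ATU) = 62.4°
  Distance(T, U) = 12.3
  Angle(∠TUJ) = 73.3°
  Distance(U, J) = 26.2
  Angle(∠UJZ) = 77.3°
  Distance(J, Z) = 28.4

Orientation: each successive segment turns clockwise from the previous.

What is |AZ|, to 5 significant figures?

29.456

C is at the origin; CV runs at -93.3° with length 9.9, so V = (-0.56988, -9.8836). ∠CVA = 78.2° gives VA at 164.90° from the x-axis; with |VA| = 8.4, A = (-8.6799, -7.6953). ∠VAT = 50.3° gives AT at 35.200° from the x-axis; with |AT| = 19.2, T = (7.0093, 3.3722). ∠ATU = 62.4° gives TU at -82.400° from the x-axis; with |TU| = 12.3, U = (8.6361, -8.8198). ∠TUJ = 73.3° gives UJ at 170.90° from the x-axis; with |UJ| = 26.2, J = (-17.234, -4.6761). ∠UJZ = 77.3° gives JZ at 68.200° from the x-axis; with |JZ| = 28.4, Z = (-6.6873, 21.693). Then |AZ| = |Z − A| = 29.456.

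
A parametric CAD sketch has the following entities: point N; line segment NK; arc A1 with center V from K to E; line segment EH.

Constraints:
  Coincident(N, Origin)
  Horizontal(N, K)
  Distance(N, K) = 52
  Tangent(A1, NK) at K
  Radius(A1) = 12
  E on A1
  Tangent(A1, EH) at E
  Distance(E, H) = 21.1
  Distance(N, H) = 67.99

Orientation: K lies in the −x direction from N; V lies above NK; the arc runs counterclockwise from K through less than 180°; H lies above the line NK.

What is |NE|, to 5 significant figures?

47.872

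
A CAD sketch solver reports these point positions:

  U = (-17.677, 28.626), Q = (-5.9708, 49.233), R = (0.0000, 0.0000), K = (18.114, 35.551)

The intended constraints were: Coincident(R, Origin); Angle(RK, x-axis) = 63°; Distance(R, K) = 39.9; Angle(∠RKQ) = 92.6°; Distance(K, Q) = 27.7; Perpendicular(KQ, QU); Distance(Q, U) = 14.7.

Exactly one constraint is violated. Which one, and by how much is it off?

Distance(Q, U) = 14.7 — off by 9.00.

R = (0.00, 0.00) ✓; RK at 63.00° ✓; |RK| = 39.90 ✓; ∠RKQ = 92.60° ✓; |KQ| = 27.70 ✓; ∠(KQ, QU) = 90.00° ✓; |QU| = 23.70 ✗.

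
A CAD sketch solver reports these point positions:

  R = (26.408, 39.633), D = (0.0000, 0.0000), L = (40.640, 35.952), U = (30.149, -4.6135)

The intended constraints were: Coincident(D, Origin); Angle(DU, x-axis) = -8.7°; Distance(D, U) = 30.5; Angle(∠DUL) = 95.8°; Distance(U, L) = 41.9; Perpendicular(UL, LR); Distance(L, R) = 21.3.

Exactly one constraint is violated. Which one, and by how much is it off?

Distance(L, R) = 21.3 — off by 6.60.

D = (0.00, 0.00) ✓; DU at -8.700° ✓; |DU| = 30.50 ✓; ∠DUL = 95.80° ✓; |UL| = 41.90 ✓; ∠(UL, LR) = 90.00° ✓; |LR| = 14.70 ✗.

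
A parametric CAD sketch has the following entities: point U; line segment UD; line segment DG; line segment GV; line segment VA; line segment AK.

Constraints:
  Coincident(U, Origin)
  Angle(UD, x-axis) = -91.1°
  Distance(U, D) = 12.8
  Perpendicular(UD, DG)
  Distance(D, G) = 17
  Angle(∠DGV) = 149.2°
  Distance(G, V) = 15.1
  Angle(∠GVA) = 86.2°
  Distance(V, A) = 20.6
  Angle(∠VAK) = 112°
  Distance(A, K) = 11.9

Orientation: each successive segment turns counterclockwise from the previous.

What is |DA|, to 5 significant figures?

30.715

U is at the origin; UD runs at -91.1° with length 12.8, so D = (-0.24573, -12.798). The perpendicularity gives DG at right angles to UD, so DG runs at -1.1000°; with |DG| = 17.0, G = (16.751, -13.124). ∠DGV = 149.2° gives GV at 29.700° from the x-axis; with |GV| = 15.1, V = (29.867, -5.6426). ∠GVA = 86.2° gives VA at 123.50° from the x-axis; with |VA| = 20.6, A = (18.498, 11.535). Then |DA| = |A − D| = 30.715.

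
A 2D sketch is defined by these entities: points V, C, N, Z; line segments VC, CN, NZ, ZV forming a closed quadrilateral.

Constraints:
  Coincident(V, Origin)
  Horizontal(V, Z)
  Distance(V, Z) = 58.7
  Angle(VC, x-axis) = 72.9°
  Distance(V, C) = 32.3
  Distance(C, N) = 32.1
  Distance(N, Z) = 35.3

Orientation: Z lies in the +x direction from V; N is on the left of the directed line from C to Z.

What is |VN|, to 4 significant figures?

51.81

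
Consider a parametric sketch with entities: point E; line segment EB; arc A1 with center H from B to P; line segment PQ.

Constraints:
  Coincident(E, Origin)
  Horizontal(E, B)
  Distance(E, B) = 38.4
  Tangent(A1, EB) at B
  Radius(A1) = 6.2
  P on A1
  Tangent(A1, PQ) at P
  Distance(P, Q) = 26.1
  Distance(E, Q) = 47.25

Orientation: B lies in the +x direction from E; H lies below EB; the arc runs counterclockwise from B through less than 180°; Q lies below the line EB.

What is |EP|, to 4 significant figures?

32.90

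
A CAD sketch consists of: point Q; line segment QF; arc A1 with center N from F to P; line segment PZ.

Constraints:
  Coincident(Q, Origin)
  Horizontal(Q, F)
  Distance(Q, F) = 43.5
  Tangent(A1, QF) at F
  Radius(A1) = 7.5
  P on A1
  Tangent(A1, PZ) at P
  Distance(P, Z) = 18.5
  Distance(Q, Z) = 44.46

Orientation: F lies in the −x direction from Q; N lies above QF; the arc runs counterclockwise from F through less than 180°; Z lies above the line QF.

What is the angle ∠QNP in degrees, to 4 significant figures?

9.938°

Q is at the origin; Q and F share the same y with |QF| = 43.5 and F on the −x side, so F = (-43.50, 0.000). Since A1 is tangent to QF there, NF ⟂ QF, so N = F + (0, 7.5) = (-43.50, 7.500). Since NP ⟂ PZ (tangency), |NZ| = √(7.5² + 18.5²) = 19.96 regardless of where P sits on A1. So Z lies on both circle(Q, 44.46) and circle(N, 19.96); the above-QF intersection is Z = (-36.05, 26.02). P is the foot of the tangent from Z: P = (-36.00, 7.520).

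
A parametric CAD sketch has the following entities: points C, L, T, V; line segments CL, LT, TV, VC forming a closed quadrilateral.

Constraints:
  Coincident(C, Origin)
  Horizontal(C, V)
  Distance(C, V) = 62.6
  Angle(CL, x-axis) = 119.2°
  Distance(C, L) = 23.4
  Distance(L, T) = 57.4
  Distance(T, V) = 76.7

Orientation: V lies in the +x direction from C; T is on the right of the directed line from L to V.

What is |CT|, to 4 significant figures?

36.91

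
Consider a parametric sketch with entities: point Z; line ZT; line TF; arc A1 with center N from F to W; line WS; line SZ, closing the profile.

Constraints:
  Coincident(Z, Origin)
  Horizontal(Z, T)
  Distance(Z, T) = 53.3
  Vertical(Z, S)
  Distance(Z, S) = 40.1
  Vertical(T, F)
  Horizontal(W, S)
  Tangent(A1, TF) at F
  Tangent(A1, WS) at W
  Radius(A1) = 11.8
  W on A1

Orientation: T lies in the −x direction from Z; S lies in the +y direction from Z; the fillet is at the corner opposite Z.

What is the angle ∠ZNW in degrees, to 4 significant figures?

124.3°

Z is at the origin; Z and T share the same y with |ZT| = 53.3 and T on the −x side, so T = (-53.30, 0.000). Z and S share the same x with |ZS| = 40.1 and S on the +y side, so S = (0.000, 40.10). The virtual corner opposite Z is at (-53.30, 40.10). Since A1 is tangent to TF there, NF ⟂ TF and A1 meets WS tangentially, so NW is at right angles to WS, with radius 11.8, so the center N sits 11.8 in from both sides at N = (-41.50, 28.30). That places the tangent points at F = (-53.30, 28.30) on TF and W = (-41.50, 40.10) on WS. Then cos ∠ZNW = NZ·NW / (|NZ||NW|), giving 124.3°.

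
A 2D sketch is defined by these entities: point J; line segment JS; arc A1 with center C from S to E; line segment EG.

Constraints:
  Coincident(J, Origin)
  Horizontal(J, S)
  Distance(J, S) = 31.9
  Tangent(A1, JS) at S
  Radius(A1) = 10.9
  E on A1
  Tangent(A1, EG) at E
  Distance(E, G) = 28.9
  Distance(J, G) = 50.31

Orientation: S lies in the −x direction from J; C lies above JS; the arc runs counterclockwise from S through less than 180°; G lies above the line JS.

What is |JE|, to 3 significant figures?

25.3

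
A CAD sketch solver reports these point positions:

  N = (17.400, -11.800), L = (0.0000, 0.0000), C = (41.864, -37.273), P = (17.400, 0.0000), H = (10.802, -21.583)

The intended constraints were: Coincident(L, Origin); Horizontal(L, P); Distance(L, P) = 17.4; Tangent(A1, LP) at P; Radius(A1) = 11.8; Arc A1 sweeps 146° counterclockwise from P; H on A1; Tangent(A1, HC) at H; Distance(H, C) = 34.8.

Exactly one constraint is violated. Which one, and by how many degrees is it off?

Tangent(A1, HC) at H — off by 7.20°.

L = (0.00, 0.00) ✓; L.y = 0.00, P.y = 0.00 ✓; |LP| = 17.40 ✓; ∠(NP, PL) = 90.00° ✓; |NP| = 11.80 ✓; bearing(N→H) − bearing(N→P) = 146.0° ✓; |NH| = 11.80 ✓; ∠(NH, HC) = 82.80° ✗; |HC| = 34.80 ✓.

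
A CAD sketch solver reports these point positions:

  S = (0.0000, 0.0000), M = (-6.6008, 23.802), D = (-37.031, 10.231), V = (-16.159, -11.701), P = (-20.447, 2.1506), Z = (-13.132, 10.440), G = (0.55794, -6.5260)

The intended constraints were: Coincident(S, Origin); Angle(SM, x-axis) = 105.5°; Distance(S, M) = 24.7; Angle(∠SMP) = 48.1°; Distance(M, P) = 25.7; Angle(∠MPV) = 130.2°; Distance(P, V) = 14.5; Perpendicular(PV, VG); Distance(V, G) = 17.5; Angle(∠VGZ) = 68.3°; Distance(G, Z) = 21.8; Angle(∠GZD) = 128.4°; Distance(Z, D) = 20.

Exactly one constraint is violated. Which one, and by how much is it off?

Distance(Z, D) = 20 — off by 3.90.

S = (0.00, 0.00) ✓; SM at 105.5° ✓; |SM| = 24.70 ✓; ∠SMP = 48.10° ✓; |MP| = 25.70 ✓; ∠MPV = 130.2° ✓; |PV| = 14.50 ✓; ∠(PV, VG) = 90.00° ✓; |VG| = 17.50 ✓; ∠VGZ = 68.30° ✓; |GZ| = 21.80 ✓; ∠GZD = 128.4° ✓; |ZD| = 23.90 ✗.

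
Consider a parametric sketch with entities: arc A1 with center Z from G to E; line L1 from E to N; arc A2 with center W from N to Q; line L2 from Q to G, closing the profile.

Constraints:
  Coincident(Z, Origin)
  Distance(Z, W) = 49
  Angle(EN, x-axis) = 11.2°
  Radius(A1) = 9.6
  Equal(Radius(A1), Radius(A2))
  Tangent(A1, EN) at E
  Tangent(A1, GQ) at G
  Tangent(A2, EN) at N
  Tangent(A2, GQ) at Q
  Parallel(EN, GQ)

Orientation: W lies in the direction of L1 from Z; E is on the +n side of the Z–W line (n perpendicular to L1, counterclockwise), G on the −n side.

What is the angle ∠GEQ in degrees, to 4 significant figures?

68.60°

The slot axis is L1's direction at 11.2°, so u = (cos 11.2°, sin 11.2°) = (0.9810, 0.1942) and n = (−sin 11.2°, cos 11.2°) = (-0.1942, 0.9810). Z is at the origin and W lies 49.0 along u from Z, so W = 49.0·u = (48.07, 9.517). Tangency of A1 to both parallel lines with radius 9.6 puts E and G at Z ± 9.6·n: E = (-1.865, 9.417), G = (1.865, -9.417). Equal radii place N and Q the same way about W: N = W + 9.6·n = (46.20, 18.93), Q = W − 9.6·n = (49.93, 0.1003). Then cos ∠GEQ = EG·EQ / (|EG||EQ|), giving 68.60°.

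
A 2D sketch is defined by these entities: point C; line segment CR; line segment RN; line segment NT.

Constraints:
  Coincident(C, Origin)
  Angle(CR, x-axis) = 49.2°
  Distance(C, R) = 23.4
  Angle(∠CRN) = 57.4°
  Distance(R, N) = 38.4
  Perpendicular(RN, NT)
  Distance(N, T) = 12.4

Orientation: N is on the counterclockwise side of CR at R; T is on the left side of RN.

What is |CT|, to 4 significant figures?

26.81

∠CRN = 57.4°, so RN runs at 49.2° + (180° − 57.4°) = 171.8° from the x-axis; with |RN| = 38.4, N = R + 38.4·(cos 171.8°, sin 171.8°) = (-22.72, 23.19). RN ⟂ NT; with |NT| = 12.4 on the left of RN, T = N + 12.4·(-0.1426, -0.9898) = (-24.49, 10.92). Then |CT| = |T − C| = 26.81.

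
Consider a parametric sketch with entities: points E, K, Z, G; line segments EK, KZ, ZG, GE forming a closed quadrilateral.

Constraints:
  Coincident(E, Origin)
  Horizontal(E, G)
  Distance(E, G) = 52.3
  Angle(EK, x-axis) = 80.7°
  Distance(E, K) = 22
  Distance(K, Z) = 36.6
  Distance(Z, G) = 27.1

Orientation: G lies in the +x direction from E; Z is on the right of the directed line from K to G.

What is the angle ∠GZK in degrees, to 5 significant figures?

112.95°

E is at the origin; E and G share the same y with |EG| = 52.3 and G in +x, so G = (52.3, 0). EK runs at 80.7° with |EK| = 22.0, so K = (3.5553, 21.711). Z is determined by |KZ| = 36.6 and |ZG| = 27.1 together: it lies at the intersection of circle(K, 36.6) and circle(G, 27.1). With |KG| = 53.361, the foot of the radical line on KG is 32.351 from K and the perpendicular offset is √(36.6² − 32.351²) = 17.117. Taking the right-of-KG solution: Z = (26.143, -7.0875).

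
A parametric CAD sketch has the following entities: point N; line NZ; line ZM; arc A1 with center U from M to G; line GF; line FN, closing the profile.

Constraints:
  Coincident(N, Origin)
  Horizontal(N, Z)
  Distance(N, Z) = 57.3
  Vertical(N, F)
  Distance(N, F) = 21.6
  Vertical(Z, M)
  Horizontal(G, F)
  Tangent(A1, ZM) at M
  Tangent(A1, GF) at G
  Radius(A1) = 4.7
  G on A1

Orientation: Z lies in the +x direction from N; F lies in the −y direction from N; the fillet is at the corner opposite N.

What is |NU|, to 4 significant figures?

55.25

N is at the origin; N and Z share the same y with |NZ| = 57.3 and Z on the +x side, so Z = (57.30, 0.000). NF is vertical with |NF| = 21.6 and F on the −y side, so F = (0.000, -21.60). The virtual corner opposite N is at (57.30, -21.60). A1 meets ZM tangentially, so UM is at right angles to ZM and A1 meets GF tangentially, so UG is at right angles to GF, with radius 4.7, so the center U sits 4.7 in from both sides at U = (52.60, -16.90). Then |NU| = |U − N| = 55.25.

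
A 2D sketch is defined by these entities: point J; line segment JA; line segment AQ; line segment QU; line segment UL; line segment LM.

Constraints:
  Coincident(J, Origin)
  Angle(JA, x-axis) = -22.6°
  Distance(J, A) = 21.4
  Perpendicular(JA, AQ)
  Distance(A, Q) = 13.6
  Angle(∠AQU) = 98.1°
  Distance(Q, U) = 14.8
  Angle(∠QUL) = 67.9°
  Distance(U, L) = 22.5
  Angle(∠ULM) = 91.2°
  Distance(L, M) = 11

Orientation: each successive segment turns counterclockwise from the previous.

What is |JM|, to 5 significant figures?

23.216

J is at the origin; JA runs at -22.6° with length 21.4, so A = (19.757, -8.2239). JA is perpendicular to AQ, so AQ runs at 67.400°; with |AQ| = 13.6, Q = (24.983, 4.3317). ∠AQU = 98.1° gives QU at 149.30° from the x-axis; with |QU| = 14.8, U = (12.257, 11.888). ∠QUL = 67.9° gives UL at -98.600° from the x-axis; with |UL| = 22.5, L = (8.8928, -10.359). ∠ULM = 91.2° gives LM at -9.8000° from the x-axis; with |LM| = 11.0, M = (19.732, -12.232). Then |JM| = |M − J| = 23.216.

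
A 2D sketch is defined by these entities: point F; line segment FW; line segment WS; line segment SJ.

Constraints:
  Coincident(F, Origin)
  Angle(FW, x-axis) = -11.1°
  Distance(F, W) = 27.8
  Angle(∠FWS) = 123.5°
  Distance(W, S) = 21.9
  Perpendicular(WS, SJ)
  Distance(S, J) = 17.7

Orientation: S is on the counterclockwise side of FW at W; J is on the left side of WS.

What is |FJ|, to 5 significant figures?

37.645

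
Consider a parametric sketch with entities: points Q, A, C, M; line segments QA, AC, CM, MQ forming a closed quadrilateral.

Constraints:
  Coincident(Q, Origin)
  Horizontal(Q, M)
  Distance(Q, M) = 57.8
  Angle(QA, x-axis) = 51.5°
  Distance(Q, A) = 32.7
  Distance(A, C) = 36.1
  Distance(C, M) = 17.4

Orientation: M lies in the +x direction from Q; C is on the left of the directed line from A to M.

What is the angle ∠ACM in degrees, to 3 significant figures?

111°

Checks: Q = (0.00, 0.00) ✓; |AC| = 36.10 ✓; |CM| = 17.40 ✓.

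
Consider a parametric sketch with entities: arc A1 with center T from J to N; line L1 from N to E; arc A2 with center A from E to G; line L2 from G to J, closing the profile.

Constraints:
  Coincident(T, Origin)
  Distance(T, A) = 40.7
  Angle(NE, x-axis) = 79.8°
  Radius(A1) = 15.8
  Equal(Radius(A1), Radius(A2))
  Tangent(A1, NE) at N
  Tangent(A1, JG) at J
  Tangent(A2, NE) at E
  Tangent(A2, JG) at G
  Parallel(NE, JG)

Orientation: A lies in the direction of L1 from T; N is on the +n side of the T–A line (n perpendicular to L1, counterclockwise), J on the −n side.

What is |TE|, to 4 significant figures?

43.66

Tangency of A1 to both parallel lines with radius 15.8 puts N and J at T ± 15.8·n: N = (-15.55, 2.798), J = (15.55, -2.798). Equal radii place E and G the same way about A: E = A + 15.8·n = (-8.343, 42.85), G = A − 15.8·n = (22.76, 37.26). Then |TE| = |E − T| = 43.66.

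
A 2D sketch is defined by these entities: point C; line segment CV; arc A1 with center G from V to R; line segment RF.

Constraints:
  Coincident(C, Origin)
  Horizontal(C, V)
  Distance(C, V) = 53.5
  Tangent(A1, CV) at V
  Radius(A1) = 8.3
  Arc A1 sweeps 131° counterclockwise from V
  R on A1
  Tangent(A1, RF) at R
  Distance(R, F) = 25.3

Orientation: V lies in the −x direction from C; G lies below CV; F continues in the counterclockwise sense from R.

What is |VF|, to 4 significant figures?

34.43

C is at the origin; CV is horizontal with |CV| = 53.5 and V on the −x side, so V = (-53.50, 0.000). Since A1 is tangent to CV there, GV ⟂ CV, so G = V + (0, -8.3) = (-53.50, -8.300). On A1, V sits at bearing 90° from G; a 131° counterclockwise sweep puts R at bearing 221°, so R = G + 8.3·(cos 221°, sin 221°) = (-59.76, -13.75). A1 meets RF tangentially, so GR is at right angles to RF, so RF runs along (−sin 221°, cos 221°); with |RF| = 25.3, F = (-43.17, -32.84). Then |VF| = |F − V| = 34.43.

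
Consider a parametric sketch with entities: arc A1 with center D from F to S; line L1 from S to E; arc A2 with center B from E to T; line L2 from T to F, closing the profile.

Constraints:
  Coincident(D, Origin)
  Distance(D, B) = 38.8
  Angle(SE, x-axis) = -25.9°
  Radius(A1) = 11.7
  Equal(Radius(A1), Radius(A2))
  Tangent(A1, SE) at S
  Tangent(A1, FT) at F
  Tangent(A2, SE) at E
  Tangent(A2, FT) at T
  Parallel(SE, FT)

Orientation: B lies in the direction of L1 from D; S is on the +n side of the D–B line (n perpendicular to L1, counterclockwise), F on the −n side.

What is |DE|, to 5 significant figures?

40.526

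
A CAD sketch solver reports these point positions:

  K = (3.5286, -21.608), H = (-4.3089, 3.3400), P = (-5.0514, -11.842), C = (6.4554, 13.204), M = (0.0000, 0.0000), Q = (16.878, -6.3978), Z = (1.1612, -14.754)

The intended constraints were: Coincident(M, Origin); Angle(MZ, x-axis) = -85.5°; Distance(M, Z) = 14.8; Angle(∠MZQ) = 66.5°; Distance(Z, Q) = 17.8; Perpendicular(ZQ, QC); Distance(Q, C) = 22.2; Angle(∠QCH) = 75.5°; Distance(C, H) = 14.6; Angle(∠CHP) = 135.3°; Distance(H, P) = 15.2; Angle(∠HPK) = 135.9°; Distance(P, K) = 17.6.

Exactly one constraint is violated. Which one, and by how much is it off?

Distance(P, K) = 17.6 — off by 4.60.

M = (0.00, 0.00) ✓; MZ at -85.50° ✓; |MZ| = 14.80 ✓; ∠MZQ = 66.50° ✓; |ZQ| = 17.80 ✓; ∠(ZQ, QC) = 90.00° ✓; |QC| = 22.20 ✓; ∠QCH = 75.50° ✓; |CH| = 14.60 ✓; ∠CHP = 135.3° ✓; |HP| = 15.20 ✓; ∠HPK = 135.9° ✓; |PK| = 13.00 ✗.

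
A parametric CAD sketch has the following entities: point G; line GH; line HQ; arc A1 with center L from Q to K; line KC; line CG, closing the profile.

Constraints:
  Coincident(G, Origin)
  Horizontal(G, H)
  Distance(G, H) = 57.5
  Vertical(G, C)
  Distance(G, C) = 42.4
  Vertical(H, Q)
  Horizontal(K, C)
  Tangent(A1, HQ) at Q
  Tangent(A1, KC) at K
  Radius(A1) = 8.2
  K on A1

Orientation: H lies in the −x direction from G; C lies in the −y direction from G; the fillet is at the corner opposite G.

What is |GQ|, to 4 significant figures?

66.90

G is at the origin; G and H share the same y with |GH| = 57.5 and H on the −x side, so H = (-57.50, 0.000). GC is vertical with |GC| = 42.4 and C on the −y side, so C = (0.000, -42.40). The virtual corner opposite G is at (-57.50, -42.40). The tangent condition forces LQ to be normal to HQ and A1 meets KC tangentially, so LK is at right angles to KC, with radius 8.2, so the center L sits 8.2 in from both sides at L = (-49.30, -34.20). That places the tangent points at Q = (-57.50, -34.20) on HQ and K = (-49.30, -42.40) on KC. Then |GQ| = |Q − G| = 66.90.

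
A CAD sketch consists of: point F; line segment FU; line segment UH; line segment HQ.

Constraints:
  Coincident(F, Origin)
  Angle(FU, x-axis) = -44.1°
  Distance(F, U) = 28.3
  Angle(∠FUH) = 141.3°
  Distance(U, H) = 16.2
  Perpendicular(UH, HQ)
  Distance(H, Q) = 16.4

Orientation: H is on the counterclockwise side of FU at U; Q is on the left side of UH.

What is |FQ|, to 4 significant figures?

38.31

F is at the origin; FU runs at -44.1° with length 28.3, so U = 28.3·(cos -44.1°, sin -44.1°) = (20.32, -19.69). ∠FUH = 141.3°, so UH runs at -44.1° + (180° − 141.3°) = -5.400° from the x-axis; with |UH| = 16.2, H = U + 16.2·(cos -5.400°, sin -5.400°) = (36.45, -21.22). UH is perpendicular to HQ; with |HQ| = 16.4 on the left of UH, Q = H + 16.4·(0.09411, 0.9956) = (37.99, -4.892). Then |FQ| = |Q − F| = 38.31.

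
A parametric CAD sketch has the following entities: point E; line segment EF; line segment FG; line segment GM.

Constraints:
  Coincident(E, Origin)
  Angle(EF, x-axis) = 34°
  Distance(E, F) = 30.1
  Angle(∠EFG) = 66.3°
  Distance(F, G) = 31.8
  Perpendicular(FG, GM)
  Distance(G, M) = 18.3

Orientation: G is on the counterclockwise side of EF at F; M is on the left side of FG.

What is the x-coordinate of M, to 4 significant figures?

-11.70

E is at the origin; EF runs at 34.0° with length 30.1, so F = 30.1·(cos 34.0°, sin 34.0°) = (24.95, 16.83). ∠EFG = 66.3°, so FG runs at 34.0° + (180° − 66.3°) = 147.7° from the x-axis; with |FG| = 31.8, G = F + 31.8·(cos 147.7°, sin 147.7°) = (-1.925, 33.82). The perpendicularity gives GM at right angles to FG; with |GM| = 18.3 on the left of FG, M = G + 18.3·(-0.5344, -0.8453) = (-11.70, 18.36). So M.x = -11.70.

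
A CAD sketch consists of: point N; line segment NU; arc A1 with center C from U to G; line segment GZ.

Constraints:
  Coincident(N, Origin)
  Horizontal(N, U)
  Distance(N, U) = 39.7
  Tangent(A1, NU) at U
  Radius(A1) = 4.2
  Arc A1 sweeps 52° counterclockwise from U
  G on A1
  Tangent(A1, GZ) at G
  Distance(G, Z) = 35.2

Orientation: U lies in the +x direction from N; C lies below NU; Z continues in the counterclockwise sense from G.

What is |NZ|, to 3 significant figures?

32.8

N is at the origin; N and U share the same y with |NU| = 39.7 and U on the +x side, so U = (39.7, 0.00). The tangent condition forces CU to be normal to NU, so C = U + (0, -4.2) = (39.7, -4.20). On A1, U sits at bearing 90° from C; a 52° counterclockwise sweep puts G at bearing 142°, so G = C + 4.2·(cos 142°, sin 142°) = (36.4, -1.61). Since A1 is tangent to GZ there, CG ⟂ GZ, so GZ runs along (−sin 142°, cos 142°); with |GZ| = 35.2, Z = (14.7, -29.4). Then |NZ| = |Z − N| = 32.8.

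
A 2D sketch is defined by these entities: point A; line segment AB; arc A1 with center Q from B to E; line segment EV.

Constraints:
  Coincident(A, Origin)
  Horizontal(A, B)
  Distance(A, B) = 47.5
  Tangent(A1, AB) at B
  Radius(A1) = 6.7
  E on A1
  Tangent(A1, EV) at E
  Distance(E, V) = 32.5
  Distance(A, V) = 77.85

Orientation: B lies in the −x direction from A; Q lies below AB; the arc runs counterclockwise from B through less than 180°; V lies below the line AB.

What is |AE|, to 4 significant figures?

52.92

Checks: |QE| = 6.700 ✓; ∠(QE, EV) = 90.00° ✓; |EV| = 32.50 ✓; |AV| = 77.85 ✓.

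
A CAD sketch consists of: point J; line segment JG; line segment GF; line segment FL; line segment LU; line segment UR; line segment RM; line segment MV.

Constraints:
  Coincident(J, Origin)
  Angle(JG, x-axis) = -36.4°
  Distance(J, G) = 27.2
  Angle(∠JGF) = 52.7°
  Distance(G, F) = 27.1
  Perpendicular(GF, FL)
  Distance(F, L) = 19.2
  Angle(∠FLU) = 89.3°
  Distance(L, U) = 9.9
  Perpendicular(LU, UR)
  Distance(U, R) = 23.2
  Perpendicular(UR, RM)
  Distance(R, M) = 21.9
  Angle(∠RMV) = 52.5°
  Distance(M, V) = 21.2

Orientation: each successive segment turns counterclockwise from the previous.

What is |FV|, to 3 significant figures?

12.8

J is at the origin; JG runs at -36.4° with length 27.2, so G = (21.9, -16.1). ∠JGF = 52.7° gives GF at 90.9° from the x-axis; with |GF| = 27.1, F = (21.5, 11.0). GF is perpendicular to FL, so FL runs at -179°; with |FL| = 19.2, L = (2.27, 10.7). ∠FLU = 89.3° gives LU at -88.4° from the x-axis; with |LU| = 9.9, U = (2.55, 0.758). LU is perpendicular to UR, so UR runs at 1.60°; with |UR| = 23.2, R = (25.7, 1.41). UR is perpendicular to RM, so RM runs at 91.6°; with |RM| = 21.9, M = (25.1, 23.3). ∠RMV = 52.5° gives MV at -141° from the x-axis; with |MV| = 21.2, V = (8.67, 9.93). Then |FV| = |V − F| = 12.8.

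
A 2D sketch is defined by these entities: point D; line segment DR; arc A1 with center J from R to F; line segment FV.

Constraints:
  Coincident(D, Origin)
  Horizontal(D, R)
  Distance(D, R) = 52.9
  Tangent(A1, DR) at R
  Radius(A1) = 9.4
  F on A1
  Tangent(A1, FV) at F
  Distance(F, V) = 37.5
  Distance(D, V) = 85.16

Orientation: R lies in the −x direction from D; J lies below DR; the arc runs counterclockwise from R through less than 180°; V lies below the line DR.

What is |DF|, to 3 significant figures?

62.1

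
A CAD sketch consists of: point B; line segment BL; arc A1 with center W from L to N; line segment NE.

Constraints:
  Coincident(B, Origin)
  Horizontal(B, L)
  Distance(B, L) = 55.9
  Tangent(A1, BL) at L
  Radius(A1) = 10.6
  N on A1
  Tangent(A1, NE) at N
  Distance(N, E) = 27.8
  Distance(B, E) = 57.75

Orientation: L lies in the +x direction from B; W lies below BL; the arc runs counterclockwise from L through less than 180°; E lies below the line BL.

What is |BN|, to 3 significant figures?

46.4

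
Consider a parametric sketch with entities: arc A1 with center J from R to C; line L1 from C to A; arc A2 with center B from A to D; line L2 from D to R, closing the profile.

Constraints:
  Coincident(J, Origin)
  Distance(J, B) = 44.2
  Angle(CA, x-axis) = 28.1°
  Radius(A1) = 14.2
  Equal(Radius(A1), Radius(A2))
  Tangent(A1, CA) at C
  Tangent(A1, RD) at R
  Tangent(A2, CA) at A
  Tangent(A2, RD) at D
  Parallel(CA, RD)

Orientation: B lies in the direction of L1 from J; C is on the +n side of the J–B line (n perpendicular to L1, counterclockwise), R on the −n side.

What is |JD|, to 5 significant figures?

46.425

The slot axis is L1's direction at 28.1°, so u = (cos 28.1°, sin 28.1°) = (0.88213, 0.47101) and n = (−sin 28.1°, cos 28.1°) = (-0.47101, 0.88213). J is at the origin and B lies 44.2 along u from J, so B = 44.2·u = (38.990, 20.819). Tangency of A1 to both parallel lines with radius 14.2 puts C and R at J ± 14.2·n: C = (-6.6884, 12.526), R = (6.6884, -12.526). Equal radii place A and D the same way about B: A = B + 14.2·n = (32.302, 33.345), D = B − 14.2·n = (45.678, 8.2925). Then |JD| = |D − J| = 46.425.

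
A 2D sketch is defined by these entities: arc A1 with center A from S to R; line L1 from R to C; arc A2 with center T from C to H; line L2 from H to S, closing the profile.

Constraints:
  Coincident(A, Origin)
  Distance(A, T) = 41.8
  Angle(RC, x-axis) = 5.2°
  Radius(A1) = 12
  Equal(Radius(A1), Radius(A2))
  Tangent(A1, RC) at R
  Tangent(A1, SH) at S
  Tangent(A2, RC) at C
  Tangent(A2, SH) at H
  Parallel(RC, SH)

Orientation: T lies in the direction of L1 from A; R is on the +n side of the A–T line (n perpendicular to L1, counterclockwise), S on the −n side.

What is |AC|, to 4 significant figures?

43.49

The slot axis is L1's direction at 5.2°, so u = (cos 5.2°, sin 5.2°) = (0.9959, 0.09063) and n = (−sin 5.2°, cos 5.2°) = (-0.09063, 0.9959). A is at the origin and T lies 41.8 along u from A, so T = 41.8·u = (41.63, 3.788). Tangency of A1 to both parallel lines with radius 12.0 puts R and S at A ± 12.0·n: R = (-1.088, 11.95), S = (1.088, -11.95). Equal radii place C and H the same way about T: C = T + 12.0·n = (40.54, 15.74), H = T − 12.0·n = (42.72, -8.162). Then |AC| = |C − A| = 43.49.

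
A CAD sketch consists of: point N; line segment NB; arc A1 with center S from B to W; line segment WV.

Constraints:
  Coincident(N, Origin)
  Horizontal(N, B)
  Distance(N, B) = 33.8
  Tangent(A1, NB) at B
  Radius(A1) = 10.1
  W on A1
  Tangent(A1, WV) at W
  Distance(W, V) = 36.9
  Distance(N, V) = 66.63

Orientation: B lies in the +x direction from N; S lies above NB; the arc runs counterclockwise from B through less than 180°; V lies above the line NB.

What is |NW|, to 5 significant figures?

44.659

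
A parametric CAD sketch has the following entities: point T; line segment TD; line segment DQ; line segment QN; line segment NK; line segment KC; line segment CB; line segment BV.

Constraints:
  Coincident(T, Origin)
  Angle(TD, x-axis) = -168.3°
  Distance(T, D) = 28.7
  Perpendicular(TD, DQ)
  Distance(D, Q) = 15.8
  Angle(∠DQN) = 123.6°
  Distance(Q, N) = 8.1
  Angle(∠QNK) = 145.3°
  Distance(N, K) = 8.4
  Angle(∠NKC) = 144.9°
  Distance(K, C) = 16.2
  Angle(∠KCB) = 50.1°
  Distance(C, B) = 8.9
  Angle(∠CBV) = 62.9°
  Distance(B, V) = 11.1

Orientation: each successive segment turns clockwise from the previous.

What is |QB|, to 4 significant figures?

20.92

T is at the origin; TD runs at -168.3° with length 28.7, so D = (-28.10, -5.820). TD is perpendicular to DQ, so DQ runs at 101.7°; with |DQ| = 15.8, Q = (-31.31, 9.652). ∠DQN = 123.6° gives QN at 45.30° from the x-axis; with |QN| = 8.1, N = (-25.61, 15.41). ∠QNK = 145.3° gives NK at 10.60° from the x-axis; with |NK| = 8.4, K = (-17.35, 16.95). ∠NKC = 144.9° gives KC at -24.50° from the x-axis; with |KC| = 16.2, C = (-2.612, 10.24). ∠KCB = 50.1° gives CB at -154.4° from the x-axis; with |CB| = 8.9, B = (-10.64, 6.391). Then |QB| = |B − Q| = 20.92.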